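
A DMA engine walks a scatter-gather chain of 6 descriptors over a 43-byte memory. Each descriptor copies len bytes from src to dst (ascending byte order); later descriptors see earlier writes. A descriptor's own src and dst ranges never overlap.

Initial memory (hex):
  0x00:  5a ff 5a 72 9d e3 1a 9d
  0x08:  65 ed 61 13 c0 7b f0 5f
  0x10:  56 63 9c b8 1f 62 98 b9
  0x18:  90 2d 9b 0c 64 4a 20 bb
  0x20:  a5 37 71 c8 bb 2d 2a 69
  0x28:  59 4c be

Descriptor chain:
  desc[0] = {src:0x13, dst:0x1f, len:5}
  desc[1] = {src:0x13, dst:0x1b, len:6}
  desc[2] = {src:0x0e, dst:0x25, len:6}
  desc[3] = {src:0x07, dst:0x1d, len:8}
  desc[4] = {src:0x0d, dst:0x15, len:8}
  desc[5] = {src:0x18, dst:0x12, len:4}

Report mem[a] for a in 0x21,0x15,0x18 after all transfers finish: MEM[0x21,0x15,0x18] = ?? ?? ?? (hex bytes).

D0: mem[0x1f..0x23] <- [b8 1f 62 98 b9]
D1: mem[0x1b..0x20] <- [b8 1f 62 98 b9 90]
D2: mem[0x25..0x2a] <- [f0 5f 56 63 9c b8]
D3: mem[0x1d..0x24] <- [9d 65 ed 61 13 c0 7b f0]
D4: mem[0x15..0x1c] <- [7b f0 5f 56 63 9c b8 1f]
D5: mem[0x12..0x15] <- [56 63 9c b8]
query mem[0x21]=0x13, mem[0x15]=0xb8, mem[0x18]=0x56

MEM[0x21,0x15,0x18] = 13 b8 56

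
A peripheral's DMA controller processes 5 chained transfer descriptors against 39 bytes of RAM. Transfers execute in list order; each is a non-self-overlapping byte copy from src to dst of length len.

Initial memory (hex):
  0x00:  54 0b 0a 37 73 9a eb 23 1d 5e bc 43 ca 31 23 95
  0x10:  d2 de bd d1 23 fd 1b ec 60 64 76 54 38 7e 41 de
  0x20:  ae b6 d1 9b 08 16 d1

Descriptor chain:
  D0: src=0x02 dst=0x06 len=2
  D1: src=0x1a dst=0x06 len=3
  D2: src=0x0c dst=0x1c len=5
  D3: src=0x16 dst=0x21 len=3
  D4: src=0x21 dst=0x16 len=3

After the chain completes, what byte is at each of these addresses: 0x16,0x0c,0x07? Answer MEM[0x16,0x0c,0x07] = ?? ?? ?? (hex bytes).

MEM[0x16,0x0c,0x07] = 1b ca 54

D0: mem[0x06..0x07] <- [0a 37]
D1: mem[0x06..0x08] <- [76 54 38]
D2: mem[0x1c..0x20] <- [ca 31 23 95 d2]
D3: mem[0x21..0x23] <- [1b ec 60]
D4: mem[0x16..0x18] <- [1b ec 60]
query mem[0x16]=0x1b, mem[0x0c]=0xca, mem[0x07]=0x54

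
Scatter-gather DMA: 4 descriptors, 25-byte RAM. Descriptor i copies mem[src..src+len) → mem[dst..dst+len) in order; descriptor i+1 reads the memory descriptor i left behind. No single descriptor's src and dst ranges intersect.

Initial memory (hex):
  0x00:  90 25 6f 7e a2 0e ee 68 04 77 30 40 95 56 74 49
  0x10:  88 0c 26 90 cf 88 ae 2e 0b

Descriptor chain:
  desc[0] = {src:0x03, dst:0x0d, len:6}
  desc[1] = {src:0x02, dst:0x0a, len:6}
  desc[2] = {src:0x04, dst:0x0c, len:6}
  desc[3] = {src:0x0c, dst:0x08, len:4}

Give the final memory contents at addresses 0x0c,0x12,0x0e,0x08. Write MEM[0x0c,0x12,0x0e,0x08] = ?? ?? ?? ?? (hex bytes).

#0 dst[0x0d+6] := {0x7e,0xa2,0x0e,0xee,0x68,0x04}
#1 dst[0x0a+6] := {0x6f,0x7e,0xa2,0x0e,0xee,0x68}
#2 dst[0x0c+6] := {0xa2,0x0e,0xee,0x68,0x04,0x77}
#3 dst[0x08+4] := {0xa2,0x0e,0xee,0x68}
query mem[0x0c]=0xa2, mem[0x12]=0x04, mem[0x0e]=0xee, mem[0x08]=0xa2

MEM[0x0c,0x12,0x0e,0x08] = a2 04 ee a2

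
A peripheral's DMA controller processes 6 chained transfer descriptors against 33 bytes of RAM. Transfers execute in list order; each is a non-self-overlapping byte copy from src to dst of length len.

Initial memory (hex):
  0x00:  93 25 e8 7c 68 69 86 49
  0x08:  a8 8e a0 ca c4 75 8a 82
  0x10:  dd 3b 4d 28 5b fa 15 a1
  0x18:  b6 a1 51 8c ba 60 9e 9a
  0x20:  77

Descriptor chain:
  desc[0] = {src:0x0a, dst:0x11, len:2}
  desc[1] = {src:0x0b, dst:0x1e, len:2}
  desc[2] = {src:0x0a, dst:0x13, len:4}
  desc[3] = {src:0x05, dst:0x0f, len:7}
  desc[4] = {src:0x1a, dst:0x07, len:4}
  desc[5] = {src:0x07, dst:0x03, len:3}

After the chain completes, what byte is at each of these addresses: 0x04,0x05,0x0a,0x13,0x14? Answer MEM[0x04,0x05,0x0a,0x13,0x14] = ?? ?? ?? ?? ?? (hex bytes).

#0 dst[0x11+2] := {0xa0,0xca}
#1 dst[0x1e+2] := {0xca,0xc4}
#2 dst[0x13+4] := {0xa0,0xca,0xc4,0x75}
#3 dst[0x0f+7] := {0x69,0x86,0x49,0xa8,0x8e,0xa0,0xca}
#4 dst[0x07+4] := {0x51,0x8c,0xba,0x60}
#5 dst[0x03+3] := {0x51,0x8c,0xba}
query mem[0x04]=0x8c, mem[0x05]=0xba, mem[0x0a]=0x60, mem[0x13]=0x8e, mem[0x14]=0xa0

MEM[0x04,0x05,0x0a,0x13,0x14] = 8c ba 60 8e a0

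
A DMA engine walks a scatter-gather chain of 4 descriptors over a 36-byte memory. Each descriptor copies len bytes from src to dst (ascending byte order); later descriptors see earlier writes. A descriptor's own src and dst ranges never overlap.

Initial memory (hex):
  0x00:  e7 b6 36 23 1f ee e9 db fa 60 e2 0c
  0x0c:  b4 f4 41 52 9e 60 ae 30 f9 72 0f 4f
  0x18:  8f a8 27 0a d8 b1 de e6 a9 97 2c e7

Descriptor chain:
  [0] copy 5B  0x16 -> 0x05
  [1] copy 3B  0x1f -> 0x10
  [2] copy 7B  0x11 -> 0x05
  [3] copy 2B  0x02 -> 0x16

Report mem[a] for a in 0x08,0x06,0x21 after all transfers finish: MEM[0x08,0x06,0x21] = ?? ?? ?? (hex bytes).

[0] 0x16->0x05 len=5 : 0f 4f 8f a8 27
[1] 0x1f->0x10 len=3 : e6 a9 97
[2] 0x11->0x05 len=7 : a9 97 30 f9 72 0f 4f
[3] 0x02->0x16 len=2 : 36 23
query mem[0x08]=0xf9, mem[0x06]=0x97, mem[0x21]=0x97

MEM[0x08,0x06,0x21] = f9 97 97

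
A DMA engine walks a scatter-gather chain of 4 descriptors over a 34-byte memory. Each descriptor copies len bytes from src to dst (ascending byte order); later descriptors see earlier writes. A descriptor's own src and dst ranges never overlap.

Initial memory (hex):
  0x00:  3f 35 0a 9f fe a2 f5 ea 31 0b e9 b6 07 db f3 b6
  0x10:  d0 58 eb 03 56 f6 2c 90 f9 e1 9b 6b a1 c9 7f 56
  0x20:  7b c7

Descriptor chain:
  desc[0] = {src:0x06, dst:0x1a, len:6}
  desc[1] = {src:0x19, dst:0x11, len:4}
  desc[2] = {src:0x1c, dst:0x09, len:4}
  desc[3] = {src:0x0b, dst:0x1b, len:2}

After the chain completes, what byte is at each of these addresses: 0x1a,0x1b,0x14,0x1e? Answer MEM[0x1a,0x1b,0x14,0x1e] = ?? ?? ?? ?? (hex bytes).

MEM[0x1a,0x1b,0x14,0x1e] = f5 e9 31 e9

D0: mem[0x1a..0x1f] <- [f5 ea 31 0b e9 b6]
D1: mem[0x11..0x14] <- [e1 f5 ea 31]
D2: mem[0x09..0x0c] <- [31 0b e9 b6]
D3: mem[0x1b..0x1c] <- [e9 b6]
query mem[0x1a]=0xf5, mem[0x1b]=0xe9, mem[0x14]=0x31, mem[0x1e]=0xe9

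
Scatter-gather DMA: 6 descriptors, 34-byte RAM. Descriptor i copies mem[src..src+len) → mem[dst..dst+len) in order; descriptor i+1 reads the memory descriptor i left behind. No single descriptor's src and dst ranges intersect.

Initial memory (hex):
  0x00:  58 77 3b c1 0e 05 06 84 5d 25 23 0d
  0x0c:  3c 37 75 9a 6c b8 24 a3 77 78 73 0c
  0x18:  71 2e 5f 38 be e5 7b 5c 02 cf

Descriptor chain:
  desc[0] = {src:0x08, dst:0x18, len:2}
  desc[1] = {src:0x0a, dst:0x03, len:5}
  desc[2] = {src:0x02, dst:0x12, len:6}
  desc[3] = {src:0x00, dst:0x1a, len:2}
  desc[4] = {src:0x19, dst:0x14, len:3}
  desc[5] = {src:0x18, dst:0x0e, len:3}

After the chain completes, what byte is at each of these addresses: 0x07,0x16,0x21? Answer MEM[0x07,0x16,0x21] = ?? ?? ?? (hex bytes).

[0] 0x08->0x18 len=2 : 5d 25
[1] 0x0a->0x03 len=5 : 23 0d 3c 37 75
[2] 0x02->0x12 len=6 : 3b 23 0d 3c 37 75
[3] 0x00->0x1a len=2 : 58 77
[4] 0x19->0x14 len=3 : 25 58 77
[5] 0x18->0x0e len=3 : 5d 25 58
query mem[0x07]=0x75, mem[0x16]=0x77, mem[0x21]=0xcf

MEM[0x07,0x16,0x21] = 75 77 cf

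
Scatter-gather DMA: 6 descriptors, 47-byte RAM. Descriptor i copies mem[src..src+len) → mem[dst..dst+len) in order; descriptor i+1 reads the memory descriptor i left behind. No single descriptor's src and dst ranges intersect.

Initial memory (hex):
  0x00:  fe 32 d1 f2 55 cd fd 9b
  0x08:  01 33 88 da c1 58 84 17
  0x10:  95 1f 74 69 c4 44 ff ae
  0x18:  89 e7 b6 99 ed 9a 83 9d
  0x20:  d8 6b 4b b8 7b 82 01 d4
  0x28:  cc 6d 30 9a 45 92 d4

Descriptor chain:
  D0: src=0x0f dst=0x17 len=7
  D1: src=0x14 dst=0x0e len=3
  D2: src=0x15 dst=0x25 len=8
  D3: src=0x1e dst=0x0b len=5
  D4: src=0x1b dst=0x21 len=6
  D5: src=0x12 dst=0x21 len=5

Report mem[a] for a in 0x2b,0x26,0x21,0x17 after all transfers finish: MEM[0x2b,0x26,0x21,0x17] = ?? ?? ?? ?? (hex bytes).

[0] 0x0f->0x17 len=7 : 17 95 1f 74 69 c4 44
[1] 0x14->0x0e len=3 : c4 44 ff
[2] 0x15->0x25 len=8 : 44 ff 17 95 1f 74 69 c4
[3] 0x1e->0x0b len=5 : 83 9d d8 6b 4b
[4] 0x1b->0x21 len=6 : 69 c4 44 83 9d d8
[5] 0x12->0x21 len=5 : 74 69 c4 44 ff
query mem[0x2b]=0x69, mem[0x26]=0xd8, mem[0x21]=0x74, mem[0x17]=0x17

MEM[0x2b,0x26,0x21,0x17] = 69 d8 74 17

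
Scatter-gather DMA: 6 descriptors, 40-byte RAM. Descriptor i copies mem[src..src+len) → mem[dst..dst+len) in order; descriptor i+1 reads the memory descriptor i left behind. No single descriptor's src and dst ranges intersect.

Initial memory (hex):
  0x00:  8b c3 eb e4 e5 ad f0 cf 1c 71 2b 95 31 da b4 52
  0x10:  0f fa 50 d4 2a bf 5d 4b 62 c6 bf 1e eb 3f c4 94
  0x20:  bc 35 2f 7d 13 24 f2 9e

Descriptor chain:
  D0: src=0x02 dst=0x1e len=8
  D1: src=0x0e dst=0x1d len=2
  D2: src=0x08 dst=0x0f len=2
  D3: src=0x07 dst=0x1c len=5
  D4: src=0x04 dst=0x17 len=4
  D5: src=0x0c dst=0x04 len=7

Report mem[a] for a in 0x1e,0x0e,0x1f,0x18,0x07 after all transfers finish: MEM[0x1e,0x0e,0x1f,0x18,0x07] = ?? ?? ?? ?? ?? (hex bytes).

MEM[0x1e,0x0e,0x1f,0x18,0x07] = 71 b4 2b ad 1c

D0: mem[0x1e..0x25] <- [eb e4 e5 ad f0 cf 1c 71]
D1: mem[0x1d..0x1e] <- [b4 52]
D2: mem[0x0f..0x10] <- [1c 71]
D3: mem[0x1c..0x20] <- [cf 1c 71 2b 95]
D4: mem[0x17..0x1a] <- [e5 ad f0 cf]
D5: mem[0x04..0x0a] <- [31 da b4 1c 71 fa 50]
query mem[0x1e]=0x71, mem[0x0e]=0xb4, mem[0x1f]=0x2b, mem[0x18]=0xad, mem[0x07]=0x1c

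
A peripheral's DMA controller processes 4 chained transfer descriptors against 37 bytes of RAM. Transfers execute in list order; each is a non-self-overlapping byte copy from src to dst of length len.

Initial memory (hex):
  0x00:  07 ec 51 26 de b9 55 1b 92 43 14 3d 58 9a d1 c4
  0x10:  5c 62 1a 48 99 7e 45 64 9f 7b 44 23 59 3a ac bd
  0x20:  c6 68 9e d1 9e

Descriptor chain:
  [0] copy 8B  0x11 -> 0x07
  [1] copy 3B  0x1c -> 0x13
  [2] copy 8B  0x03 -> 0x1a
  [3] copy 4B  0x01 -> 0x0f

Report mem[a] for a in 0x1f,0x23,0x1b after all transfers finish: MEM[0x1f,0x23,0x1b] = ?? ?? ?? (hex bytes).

MEM[0x1f,0x23,0x1b] = 1a d1 de

  after D0: wrote 8B at 0x07 = 621a48997e45649f
  after D1: wrote 3B at 0x13 = 593aac
  after D2: wrote 8B at 0x1a = 26deb955621a4899
  after D3: wrote 4B at 0x0f = ec5126de
query mem[0x1f]=0x1a, mem[0x23]=0xd1, mem[0x1b]=0xde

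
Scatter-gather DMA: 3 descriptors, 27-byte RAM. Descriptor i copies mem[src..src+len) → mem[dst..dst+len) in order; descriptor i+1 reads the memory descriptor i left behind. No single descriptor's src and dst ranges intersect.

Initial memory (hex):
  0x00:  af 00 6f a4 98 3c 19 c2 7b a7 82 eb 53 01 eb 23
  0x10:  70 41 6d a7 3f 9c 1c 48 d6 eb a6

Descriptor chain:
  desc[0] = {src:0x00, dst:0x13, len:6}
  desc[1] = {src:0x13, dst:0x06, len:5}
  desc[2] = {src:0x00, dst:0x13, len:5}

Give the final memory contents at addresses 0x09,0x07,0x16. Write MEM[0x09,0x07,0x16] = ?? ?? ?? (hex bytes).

D0: mem[0x13..0x18] <- [af 00 6f a4 98 3c]
D1: mem[0x06..0x0a] <- [af 00 6f a4 98]
D2: mem[0x13..0x17] <- [af 00 6f a4 98]
query mem[0x09]=0xa4, mem[0x07]=0x00, mem[0x16]=0xa4

MEM[0x09,0x07,0x16] = a4 00 a4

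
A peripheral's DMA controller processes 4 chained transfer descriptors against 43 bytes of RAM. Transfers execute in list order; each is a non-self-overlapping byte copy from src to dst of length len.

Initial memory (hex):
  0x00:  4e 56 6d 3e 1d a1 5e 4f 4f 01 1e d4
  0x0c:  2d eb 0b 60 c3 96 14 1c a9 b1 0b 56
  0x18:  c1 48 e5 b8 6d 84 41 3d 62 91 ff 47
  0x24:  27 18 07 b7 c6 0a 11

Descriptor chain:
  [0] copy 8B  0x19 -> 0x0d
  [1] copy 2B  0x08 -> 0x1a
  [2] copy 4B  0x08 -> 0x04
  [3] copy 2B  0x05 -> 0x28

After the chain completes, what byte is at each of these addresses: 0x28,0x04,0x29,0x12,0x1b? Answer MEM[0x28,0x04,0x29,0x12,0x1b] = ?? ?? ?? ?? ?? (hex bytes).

D0: mem[0x0d..0x14] <- [48 e5 b8 6d 84 41 3d 62]
D1: mem[0x1a..0x1b] <- [4f 01]
D2: mem[0x04..0x07] <- [4f 01 1e d4]
D3: mem[0x28..0x29] <- [01 1e]
query mem[0x28]=0x01, mem[0x04]=0x4f, mem[0x29]=0x1e, mem[0x12]=0x41, mem[0x1b]=0x01

MEM[0x28,0x04,0x29,0x12,0x1b] = 01 4f 1e 41 01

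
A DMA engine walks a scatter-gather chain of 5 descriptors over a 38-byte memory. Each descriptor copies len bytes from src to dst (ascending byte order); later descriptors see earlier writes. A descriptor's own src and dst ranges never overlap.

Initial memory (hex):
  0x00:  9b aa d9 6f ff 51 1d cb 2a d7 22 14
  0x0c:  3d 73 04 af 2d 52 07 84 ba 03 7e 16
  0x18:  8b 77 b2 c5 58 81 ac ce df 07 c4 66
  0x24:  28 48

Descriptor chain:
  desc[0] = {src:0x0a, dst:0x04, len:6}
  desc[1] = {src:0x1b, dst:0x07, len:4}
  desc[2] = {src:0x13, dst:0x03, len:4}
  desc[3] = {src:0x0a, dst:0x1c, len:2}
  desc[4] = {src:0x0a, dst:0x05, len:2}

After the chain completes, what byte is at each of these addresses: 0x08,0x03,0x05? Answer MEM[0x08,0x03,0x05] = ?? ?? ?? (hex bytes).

MEM[0x08,0x03,0x05] = 58 84 ac

#0 dst[0x04+6] := {0x22,0x14,0x3d,0x73,0x04,0xaf}
#1 dst[0x07+4] := {0xc5,0x58,0x81,0xac}
#2 dst[0x03+4] := {0x84,0xba,0x03,0x7e}
#3 dst[0x1c+2] := {0xac,0x14}
#4 dst[0x05+2] := {0xac,0x14}
query mem[0x08]=0x58, mem[0x03]=0x84, mem[0x05]=0xac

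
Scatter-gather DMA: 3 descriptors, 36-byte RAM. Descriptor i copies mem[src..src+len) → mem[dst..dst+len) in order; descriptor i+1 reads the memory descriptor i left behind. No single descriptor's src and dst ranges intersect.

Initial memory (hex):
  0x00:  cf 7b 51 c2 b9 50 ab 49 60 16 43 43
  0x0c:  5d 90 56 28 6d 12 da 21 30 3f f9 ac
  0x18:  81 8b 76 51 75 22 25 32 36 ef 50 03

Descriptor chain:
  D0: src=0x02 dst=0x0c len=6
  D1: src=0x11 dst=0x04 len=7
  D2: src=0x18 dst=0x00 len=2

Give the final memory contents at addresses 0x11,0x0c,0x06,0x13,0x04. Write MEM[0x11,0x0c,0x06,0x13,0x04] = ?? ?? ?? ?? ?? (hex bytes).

[0] 0x02->0x0c len=6 : 51 c2 b9 50 ab 49
[1] 0x11->0x04 len=7 : 49 da 21 30 3f f9 ac
[2] 0x18->0x00 len=2 : 81 8b
query mem[0x11]=0x49, mem[0x0c]=0x51, mem[0x06]=0x21, mem[0x13]=0x21, mem[0x04]=0x49

MEM[0x11,0x0c,0x06,0x13,0x04] = 49 51 21 21 49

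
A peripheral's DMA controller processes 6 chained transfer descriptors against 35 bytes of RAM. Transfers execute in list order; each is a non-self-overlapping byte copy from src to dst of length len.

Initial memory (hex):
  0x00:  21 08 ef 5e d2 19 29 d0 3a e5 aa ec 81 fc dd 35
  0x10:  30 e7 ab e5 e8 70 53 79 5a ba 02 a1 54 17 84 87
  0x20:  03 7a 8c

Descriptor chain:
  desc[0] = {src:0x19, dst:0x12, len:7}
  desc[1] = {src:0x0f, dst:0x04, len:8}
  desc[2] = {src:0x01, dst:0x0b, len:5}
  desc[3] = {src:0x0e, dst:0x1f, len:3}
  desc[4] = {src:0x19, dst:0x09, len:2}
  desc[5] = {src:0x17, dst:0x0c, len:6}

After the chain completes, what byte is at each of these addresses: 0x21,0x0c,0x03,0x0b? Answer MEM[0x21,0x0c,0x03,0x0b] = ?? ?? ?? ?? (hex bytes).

MEM[0x21,0x0c,0x03,0x0b] = 30 84 5e 08

D0: mem[0x12..0x18] <- [ba 02 a1 54 17 84 87]
D1: mem[0x04..0x0b] <- [35 30 e7 ba 02 a1 54 17]
D2: mem[0x0b..0x0f] <- [08 ef 5e 35 30]
D3: mem[0x1f..0x21] <- [35 30 30]
D4: mem[0x09..0x0a] <- [ba 02]
D5: mem[0x0c..0x11] <- [84 87 ba 02 a1 54]
query mem[0x21]=0x30, mem[0x0c]=0x84, mem[0x03]=0x5e, mem[0x0b]=0x08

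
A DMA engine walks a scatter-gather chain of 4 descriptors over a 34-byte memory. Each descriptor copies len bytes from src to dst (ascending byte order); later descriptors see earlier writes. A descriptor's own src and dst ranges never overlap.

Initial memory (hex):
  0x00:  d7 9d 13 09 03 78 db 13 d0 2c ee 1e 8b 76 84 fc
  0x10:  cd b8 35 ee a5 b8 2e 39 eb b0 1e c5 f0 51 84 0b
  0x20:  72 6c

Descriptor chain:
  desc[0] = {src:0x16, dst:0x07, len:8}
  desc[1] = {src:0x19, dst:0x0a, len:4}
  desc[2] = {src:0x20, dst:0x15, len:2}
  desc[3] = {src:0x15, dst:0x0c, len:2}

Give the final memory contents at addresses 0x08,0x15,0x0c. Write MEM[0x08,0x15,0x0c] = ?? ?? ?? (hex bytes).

MEM[0x08,0x15,0x0c] = 39 72 72

D0: mem[0x07..0x0e] <- [2e 39 eb b0 1e c5 f0 51]
D1: mem[0x0a..0x0d] <- [b0 1e c5 f0]
D2: mem[0x15..0x16] <- [72 6c]
D3: mem[0x0c..0x0d] <- [72 6c]
query mem[0x08]=0x39, mem[0x15]=0x72, mem[0x0c]=0x72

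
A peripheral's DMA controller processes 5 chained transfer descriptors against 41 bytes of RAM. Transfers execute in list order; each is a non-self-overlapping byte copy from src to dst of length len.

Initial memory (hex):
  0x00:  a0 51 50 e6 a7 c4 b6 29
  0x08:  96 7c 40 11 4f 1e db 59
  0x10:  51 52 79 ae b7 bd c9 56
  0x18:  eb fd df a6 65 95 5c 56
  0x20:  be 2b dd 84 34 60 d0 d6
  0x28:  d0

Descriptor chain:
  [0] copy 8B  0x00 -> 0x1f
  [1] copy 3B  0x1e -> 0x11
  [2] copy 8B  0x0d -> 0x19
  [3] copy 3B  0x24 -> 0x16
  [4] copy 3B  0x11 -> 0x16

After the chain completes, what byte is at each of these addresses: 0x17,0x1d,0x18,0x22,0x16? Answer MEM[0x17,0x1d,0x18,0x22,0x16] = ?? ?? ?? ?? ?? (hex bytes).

MEM[0x17,0x1d,0x18,0x22,0x16] = a0 5c 51 e6 5c

[0] 0x00->0x1f len=8 : a0 51 50 e6 a7 c4 b6 29
[1] 0x1e->0x11 len=3 : 5c a0 51
[2] 0x0d->0x19 len=8 : 1e db 59 51 5c a0 51 b7
[3] 0x24->0x16 len=3 : c4 b6 29
[4] 0x11->0x16 len=3 : 5c a0 51
query mem[0x17]=0xa0, mem[0x1d]=0x5c, mem[0x18]=0x51, mem[0x22]=0xe6, mem[0x16]=0x5c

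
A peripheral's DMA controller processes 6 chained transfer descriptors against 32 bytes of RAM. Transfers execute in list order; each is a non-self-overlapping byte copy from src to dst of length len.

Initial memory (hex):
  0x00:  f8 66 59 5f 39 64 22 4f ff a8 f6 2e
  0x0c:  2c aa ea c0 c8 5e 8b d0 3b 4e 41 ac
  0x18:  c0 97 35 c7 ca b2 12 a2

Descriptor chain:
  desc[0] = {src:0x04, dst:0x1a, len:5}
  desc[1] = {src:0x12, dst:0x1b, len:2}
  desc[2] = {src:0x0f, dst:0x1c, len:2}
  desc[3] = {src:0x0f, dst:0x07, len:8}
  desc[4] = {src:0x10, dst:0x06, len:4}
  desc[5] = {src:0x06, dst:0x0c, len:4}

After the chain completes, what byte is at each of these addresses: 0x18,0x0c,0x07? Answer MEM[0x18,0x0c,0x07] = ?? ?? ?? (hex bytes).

D0: mem[0x1a..0x1e] <- [39 64 22 4f ff]
D1: mem[0x1b..0x1c] <- [8b d0]
D2: mem[0x1c..0x1d] <- [c0 c8]
D3: mem[0x07..0x0e] <- [c0 c8 5e 8b d0 3b 4e 41]
D4: mem[0x06..0x09] <- [c8 5e 8b d0]
D5: mem[0x0c..0x0f] <- [c8 5e 8b d0]
query mem[0x18]=0xc0, mem[0x0c]=0xc8, mem[0x07]=0x5e

MEM[0x18,0x0c,0x07] = c0 c8 5e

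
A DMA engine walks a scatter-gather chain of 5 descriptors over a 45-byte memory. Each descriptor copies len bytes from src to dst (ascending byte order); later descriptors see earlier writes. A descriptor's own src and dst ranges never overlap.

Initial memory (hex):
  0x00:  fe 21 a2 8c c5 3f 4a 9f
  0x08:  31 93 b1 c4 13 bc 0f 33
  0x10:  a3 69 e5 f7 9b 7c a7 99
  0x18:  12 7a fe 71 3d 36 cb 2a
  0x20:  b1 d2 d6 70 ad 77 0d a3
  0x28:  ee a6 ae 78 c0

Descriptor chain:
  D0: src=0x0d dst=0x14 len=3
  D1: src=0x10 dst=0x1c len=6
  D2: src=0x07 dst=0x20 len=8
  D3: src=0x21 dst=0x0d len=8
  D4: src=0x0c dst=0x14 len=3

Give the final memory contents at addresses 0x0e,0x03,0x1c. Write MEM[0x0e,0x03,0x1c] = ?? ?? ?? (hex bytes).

MEM[0x0e,0x03,0x1c] = 93 8c a3

[0] 0x0d->0x14 len=3 : bc 0f 33
[1] 0x10->0x1c len=6 : a3 69 e5 f7 bc 0f
[2] 0x07->0x20 len=8 : 9f 31 93 b1 c4 13 bc 0f
[3] 0x21->0x0d len=8 : 31 93 b1 c4 13 bc 0f ee
[4] 0x0c->0x14 len=3 : 13 31 93
query mem[0x0e]=0x93, mem[0x03]=0x8c, mem[0x1c]=0xa3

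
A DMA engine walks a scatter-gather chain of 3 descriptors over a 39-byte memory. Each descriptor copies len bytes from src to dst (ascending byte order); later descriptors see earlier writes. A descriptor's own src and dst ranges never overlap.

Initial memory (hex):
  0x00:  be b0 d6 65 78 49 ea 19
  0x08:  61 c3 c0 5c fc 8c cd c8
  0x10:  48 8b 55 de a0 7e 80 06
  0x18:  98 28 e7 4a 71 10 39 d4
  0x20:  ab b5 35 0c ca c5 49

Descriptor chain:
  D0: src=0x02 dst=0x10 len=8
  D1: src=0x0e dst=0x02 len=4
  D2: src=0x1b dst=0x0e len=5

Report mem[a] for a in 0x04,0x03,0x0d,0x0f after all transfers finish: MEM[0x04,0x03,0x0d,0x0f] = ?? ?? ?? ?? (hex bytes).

MEM[0x04,0x03,0x0d,0x0f] = d6 c8 8c 71

[0] 0x02->0x10 len=8 : d6 65 78 49 ea 19 61 c3
[1] 0x0e->0x02 len=4 : cd c8 d6 65
[2] 0x1b->0x0e len=5 : 4a 71 10 39 d4
query mem[0x04]=0xd6, mem[0x03]=0xc8, mem[0x0d]=0x8c, mem[0x0f]=0x71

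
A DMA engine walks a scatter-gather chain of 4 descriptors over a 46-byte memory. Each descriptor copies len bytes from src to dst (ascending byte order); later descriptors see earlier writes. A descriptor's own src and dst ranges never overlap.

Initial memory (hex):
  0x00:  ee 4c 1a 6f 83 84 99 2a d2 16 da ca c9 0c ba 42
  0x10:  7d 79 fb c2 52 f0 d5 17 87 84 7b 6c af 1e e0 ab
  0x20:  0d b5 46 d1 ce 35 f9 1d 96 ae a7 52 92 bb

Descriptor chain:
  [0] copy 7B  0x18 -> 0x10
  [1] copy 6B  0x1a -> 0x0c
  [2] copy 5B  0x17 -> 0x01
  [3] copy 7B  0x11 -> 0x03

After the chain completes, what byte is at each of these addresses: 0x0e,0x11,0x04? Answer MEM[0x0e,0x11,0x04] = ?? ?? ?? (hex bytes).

MEM[0x0e,0x11,0x04] = af ab 7b

D0: mem[0x10..0x16] <- [87 84 7b 6c af 1e e0]
D1: mem[0x0c..0x11] <- [7b 6c af 1e e0 ab]
D2: mem[0x01..0x05] <- [17 87 84 7b 6c]
D3: mem[0x03..0x09] <- [ab 7b 6c af 1e e0 17]
query mem[0x0e]=0xaf, mem[0x11]=0xab, mem[0x04]=0x7b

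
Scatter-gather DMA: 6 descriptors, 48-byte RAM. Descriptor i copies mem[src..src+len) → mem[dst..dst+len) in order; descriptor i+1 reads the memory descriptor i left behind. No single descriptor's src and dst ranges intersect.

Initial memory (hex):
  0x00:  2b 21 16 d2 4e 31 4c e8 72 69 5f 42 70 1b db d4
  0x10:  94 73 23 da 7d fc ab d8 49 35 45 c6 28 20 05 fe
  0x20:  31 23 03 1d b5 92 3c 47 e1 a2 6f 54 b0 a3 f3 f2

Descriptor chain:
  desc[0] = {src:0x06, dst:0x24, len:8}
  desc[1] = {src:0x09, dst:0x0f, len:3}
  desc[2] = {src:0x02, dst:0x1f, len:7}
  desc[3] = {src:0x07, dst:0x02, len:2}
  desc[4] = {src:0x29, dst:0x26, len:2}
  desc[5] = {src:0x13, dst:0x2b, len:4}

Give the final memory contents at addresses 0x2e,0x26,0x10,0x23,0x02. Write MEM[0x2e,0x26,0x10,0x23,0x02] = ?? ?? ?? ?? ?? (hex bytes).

MEM[0x2e,0x26,0x10,0x23,0x02] = ab 42 5f 4c e8

[0] 0x06->0x24 len=8 : 4c e8 72 69 5f 42 70 1b
[1] 0x09->0x0f len=3 : 69 5f 42
[2] 0x02->0x1f len=7 : 16 d2 4e 31 4c e8 72
[3] 0x07->0x02 len=2 : e8 72
[4] 0x29->0x26 len=2 : 42 70
[5] 0x13->0x2b len=4 : da 7d fc ab
query mem[0x2e]=0xab, mem[0x26]=0x42, mem[0x10]=0x5f, mem[0x23]=0x4c, mem[0x02]=0xe8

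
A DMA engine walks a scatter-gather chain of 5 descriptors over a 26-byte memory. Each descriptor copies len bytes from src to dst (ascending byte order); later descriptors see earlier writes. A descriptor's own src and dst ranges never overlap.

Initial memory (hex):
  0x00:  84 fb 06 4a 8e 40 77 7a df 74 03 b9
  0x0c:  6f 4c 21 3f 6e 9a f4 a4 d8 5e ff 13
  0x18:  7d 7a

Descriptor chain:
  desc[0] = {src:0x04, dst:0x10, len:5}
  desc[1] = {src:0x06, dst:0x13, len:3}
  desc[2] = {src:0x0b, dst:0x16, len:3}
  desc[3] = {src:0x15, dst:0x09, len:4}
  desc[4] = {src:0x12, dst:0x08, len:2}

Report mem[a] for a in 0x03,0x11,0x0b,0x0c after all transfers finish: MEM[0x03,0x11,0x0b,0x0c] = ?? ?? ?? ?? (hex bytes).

[0] 0x04->0x10 len=5 : 8e 40 77 7a df
[1] 0x06->0x13 len=3 : 77 7a df
[2] 0x0b->0x16 len=3 : b9 6f 4c
[3] 0x15->0x09 len=4 : df b9 6f 4c
[4] 0x12->0x08 len=2 : 77 77
query mem[0x03]=0x4a, mem[0x11]=0x40, mem[0x0b]=0x6f, mem[0x0c]=0x4c

MEM[0x03,0x11,0x0b,0x0c] = 4a 40 6f 4c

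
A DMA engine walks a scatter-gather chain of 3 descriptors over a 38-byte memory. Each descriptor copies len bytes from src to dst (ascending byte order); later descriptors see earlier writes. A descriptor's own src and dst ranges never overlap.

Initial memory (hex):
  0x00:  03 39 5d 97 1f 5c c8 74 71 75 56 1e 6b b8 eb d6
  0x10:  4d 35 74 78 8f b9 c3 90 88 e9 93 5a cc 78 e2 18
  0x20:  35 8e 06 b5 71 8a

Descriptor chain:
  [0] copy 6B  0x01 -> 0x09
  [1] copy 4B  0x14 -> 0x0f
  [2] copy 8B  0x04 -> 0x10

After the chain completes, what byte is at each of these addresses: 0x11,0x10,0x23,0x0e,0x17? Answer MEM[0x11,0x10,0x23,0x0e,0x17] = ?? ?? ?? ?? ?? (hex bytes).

[0] 0x01->0x09 len=6 : 39 5d 97 1f 5c c8
[1] 0x14->0x0f len=4 : 8f b9 c3 90
[2] 0x04->0x10 len=8 : 1f 5c c8 74 71 39 5d 97
query mem[0x11]=0x5c, mem[0x10]=0x1f, mem[0x23]=0xb5, mem[0x0e]=0xc8, mem[0x17]=0x97

MEM[0x11,0x10,0x23,0x0e,0x17] = 5c 1f b5 c8 97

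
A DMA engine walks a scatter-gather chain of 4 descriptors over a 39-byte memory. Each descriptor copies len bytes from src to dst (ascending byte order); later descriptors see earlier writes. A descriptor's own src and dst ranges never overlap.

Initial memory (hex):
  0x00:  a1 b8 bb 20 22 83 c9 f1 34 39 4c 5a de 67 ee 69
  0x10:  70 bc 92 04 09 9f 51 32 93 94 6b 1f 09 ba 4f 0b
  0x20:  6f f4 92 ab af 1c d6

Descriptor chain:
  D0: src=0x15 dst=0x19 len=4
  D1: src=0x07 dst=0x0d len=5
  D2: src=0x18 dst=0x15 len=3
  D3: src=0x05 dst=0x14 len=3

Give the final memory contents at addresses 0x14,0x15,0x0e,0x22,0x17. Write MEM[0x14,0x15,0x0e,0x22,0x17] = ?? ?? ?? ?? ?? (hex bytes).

D0: mem[0x19..0x1c] <- [9f 51 32 93]
D1: mem[0x0d..0x11] <- [f1 34 39 4c 5a]
D2: mem[0x15..0x17] <- [93 9f 51]
D3: mem[0x14..0x16] <- [83 c9 f1]
query mem[0x14]=0x83, mem[0x15]=0xc9, mem[0x0e]=0x34, mem[0x22]=0x92, mem[0x17]=0x51

MEM[0x14,0x15,0x0e,0x22,0x17] = 83 c9 34 92 51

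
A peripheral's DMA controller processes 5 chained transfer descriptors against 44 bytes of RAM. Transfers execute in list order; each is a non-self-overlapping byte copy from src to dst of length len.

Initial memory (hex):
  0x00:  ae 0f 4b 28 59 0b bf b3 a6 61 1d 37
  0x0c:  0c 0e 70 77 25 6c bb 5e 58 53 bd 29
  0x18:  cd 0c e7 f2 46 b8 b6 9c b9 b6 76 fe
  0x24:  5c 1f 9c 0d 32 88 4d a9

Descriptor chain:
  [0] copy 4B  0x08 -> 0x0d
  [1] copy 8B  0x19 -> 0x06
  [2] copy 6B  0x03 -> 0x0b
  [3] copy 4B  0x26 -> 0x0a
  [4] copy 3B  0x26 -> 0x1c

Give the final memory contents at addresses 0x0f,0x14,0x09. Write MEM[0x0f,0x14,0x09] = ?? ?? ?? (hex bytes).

MEM[0x0f,0x14,0x09] = e7 58 46

[0] 0x08->0x0d len=4 : a6 61 1d 37
[1] 0x19->0x06 len=8 : 0c e7 f2 46 b8 b6 9c b9
[2] 0x03->0x0b len=6 : 28 59 0b 0c e7 f2
[3] 0x26->0x0a len=4 : 9c 0d 32 88
[4] 0x26->0x1c len=3 : 9c 0d 32
query mem[0x0f]=0xe7, mem[0x14]=0x58, mem[0x09]=0x46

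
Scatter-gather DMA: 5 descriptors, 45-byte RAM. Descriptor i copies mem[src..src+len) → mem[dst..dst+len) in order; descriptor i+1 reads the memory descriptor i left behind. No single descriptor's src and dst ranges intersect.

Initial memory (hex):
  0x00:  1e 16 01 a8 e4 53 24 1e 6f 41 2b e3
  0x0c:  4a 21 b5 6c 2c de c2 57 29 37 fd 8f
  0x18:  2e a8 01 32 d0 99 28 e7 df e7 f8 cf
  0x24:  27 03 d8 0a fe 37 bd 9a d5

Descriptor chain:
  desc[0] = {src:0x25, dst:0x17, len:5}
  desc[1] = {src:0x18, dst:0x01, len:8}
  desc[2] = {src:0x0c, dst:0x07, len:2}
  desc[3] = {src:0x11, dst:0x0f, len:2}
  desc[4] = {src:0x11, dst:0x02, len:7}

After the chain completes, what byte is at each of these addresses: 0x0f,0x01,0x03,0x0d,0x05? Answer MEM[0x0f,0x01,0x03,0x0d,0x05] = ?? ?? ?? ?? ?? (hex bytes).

MEM[0x0f,0x01,0x03,0x0d,0x05] = de d8 c2 21 29

[0] 0x25->0x17 len=5 : 03 d8 0a fe 37
[1] 0x18->0x01 len=8 : d8 0a fe 37 d0 99 28 e7
[2] 0x0c->0x07 len=2 : 4a 21
[3] 0x11->0x0f len=2 : de c2
[4] 0x11->0x02 len=7 : de c2 57 29 37 fd 03
query mem[0x0f]=0xde, mem[0x01]=0xd8, mem[0x03]=0xc2, mem[0x0d]=0x21, mem[0x05]=0x29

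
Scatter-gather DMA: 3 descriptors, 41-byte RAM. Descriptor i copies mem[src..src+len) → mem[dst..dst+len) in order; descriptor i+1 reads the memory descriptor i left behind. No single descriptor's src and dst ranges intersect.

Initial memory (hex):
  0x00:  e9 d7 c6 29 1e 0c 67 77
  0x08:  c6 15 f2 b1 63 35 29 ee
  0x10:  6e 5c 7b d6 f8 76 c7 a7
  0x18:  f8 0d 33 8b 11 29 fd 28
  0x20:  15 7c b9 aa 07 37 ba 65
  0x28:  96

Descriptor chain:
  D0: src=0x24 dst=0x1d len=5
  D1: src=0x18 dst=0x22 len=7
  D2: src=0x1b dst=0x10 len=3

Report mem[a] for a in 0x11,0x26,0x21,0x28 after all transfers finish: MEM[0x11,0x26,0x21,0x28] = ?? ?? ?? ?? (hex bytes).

#0 dst[0x1d+5] := {0x07,0x37,0xba,0x65,0x96}
#1 dst[0x22+7] := {0xf8,0x0d,0x33,0x8b,0x11,0x07,0x37}
#2 dst[0x10+3] := {0x8b,0x11,0x07}
query mem[0x11]=0x11, mem[0x26]=0x11, mem[0x21]=0x96, mem[0x28]=0x37

MEM[0x11,0x26,0x21,0x28] = 11 11 96 37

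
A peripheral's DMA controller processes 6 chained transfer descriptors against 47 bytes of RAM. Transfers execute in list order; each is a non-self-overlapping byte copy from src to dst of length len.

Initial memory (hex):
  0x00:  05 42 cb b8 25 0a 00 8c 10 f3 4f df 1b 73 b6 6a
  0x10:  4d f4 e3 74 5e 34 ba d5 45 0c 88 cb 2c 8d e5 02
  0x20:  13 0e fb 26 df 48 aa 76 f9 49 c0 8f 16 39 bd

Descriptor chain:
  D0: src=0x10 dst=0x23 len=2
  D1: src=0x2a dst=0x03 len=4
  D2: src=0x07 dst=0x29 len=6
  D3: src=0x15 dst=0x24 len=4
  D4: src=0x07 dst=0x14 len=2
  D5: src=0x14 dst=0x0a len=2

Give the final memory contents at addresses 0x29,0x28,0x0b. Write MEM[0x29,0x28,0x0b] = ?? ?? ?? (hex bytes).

[0] 0x10->0x23 len=2 : 4d f4
[1] 0x2a->0x03 len=4 : c0 8f 16 39
[2] 0x07->0x29 len=6 : 8c 10 f3 4f df 1b
[3] 0x15->0x24 len=4 : 34 ba d5 45
[4] 0x07->0x14 len=2 : 8c 10
[5] 0x14->0x0a len=2 : 8c 10
query mem[0x29]=0x8c, mem[0x28]=0xf9, mem[0x0b]=0x10

MEM[0x29,0x28,0x0b] = 8c f9 10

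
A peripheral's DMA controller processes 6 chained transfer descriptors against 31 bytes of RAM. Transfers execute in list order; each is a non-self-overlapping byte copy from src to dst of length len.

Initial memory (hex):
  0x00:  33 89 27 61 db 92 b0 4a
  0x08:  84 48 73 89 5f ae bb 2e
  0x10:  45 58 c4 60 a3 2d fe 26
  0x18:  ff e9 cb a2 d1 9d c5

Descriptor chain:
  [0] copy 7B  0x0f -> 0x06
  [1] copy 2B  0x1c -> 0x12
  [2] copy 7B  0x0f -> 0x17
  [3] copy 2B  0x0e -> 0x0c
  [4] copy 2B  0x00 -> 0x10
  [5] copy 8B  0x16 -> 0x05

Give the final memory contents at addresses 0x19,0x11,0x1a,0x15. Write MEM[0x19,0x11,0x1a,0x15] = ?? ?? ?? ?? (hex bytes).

MEM[0x19,0x11,0x1a,0x15] = 58 89 d1 2d

D0: mem[0x06..0x0c] <- [2e 45 58 c4 60 a3 2d]
D1: mem[0x12..0x13] <- [d1 9d]
D2: mem[0x17..0x1d] <- [2e 45 58 d1 9d a3 2d]
D3: mem[0x0c..0x0d] <- [bb 2e]
D4: mem[0x10..0x11] <- [33 89]
D5: mem[0x05..0x0c] <- [fe 2e 45 58 d1 9d a3 2d]
query mem[0x19]=0x58, mem[0x11]=0x89, mem[0x1a]=0xd1, mem[0x15]=0x2d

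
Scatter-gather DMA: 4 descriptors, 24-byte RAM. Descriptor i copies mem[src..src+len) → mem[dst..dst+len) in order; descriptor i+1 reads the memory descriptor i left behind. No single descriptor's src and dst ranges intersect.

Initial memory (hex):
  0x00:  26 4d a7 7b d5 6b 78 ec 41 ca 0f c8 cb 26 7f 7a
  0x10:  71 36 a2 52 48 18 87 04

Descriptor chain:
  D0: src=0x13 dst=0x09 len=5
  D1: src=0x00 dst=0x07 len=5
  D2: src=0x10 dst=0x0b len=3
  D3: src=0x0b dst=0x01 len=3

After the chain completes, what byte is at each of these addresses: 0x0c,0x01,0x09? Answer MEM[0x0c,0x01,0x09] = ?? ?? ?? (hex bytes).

MEM[0x0c,0x01,0x09] = 36 71 a7

#0 dst[0x09+5] := {0x52,0x48,0x18,0x87,0x04}
#1 dst[0x07+5] := {0x26,0x4d,0xa7,0x7b,0xd5}
#2 dst[0x0b+3] := {0x71,0x36,0xa2}
#3 dst[0x01+3] := {0x71,0x36,0xa2}
query mem[0x0c]=0x36, mem[0x01]=0x71, mem[0x09]=0xa7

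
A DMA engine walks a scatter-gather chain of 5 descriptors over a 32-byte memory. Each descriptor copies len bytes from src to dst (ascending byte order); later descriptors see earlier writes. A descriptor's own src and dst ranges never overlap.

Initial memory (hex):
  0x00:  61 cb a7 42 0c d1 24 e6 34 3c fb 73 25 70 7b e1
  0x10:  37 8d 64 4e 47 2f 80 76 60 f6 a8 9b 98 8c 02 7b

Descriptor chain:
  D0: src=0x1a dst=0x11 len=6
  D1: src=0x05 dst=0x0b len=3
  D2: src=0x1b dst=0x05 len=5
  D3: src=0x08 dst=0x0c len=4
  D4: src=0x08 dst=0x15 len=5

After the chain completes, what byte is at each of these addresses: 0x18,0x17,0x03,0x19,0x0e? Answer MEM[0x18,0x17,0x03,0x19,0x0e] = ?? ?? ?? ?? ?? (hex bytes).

MEM[0x18,0x17,0x03,0x19,0x0e] = d1 fb 42 02 fb

[0] 0x1a->0x11 len=6 : a8 9b 98 8c 02 7b
[1] 0x05->0x0b len=3 : d1 24 e6
[2] 0x1b->0x05 len=5 : 9b 98 8c 02 7b
[3] 0x08->0x0c len=4 : 02 7b fb d1
[4] 0x08->0x15 len=5 : 02 7b fb d1 02
query mem[0x18]=0xd1, mem[0x17]=0xfb, mem[0x03]=0x42, mem[0x19]=0x02, mem[0x0e]=0xfb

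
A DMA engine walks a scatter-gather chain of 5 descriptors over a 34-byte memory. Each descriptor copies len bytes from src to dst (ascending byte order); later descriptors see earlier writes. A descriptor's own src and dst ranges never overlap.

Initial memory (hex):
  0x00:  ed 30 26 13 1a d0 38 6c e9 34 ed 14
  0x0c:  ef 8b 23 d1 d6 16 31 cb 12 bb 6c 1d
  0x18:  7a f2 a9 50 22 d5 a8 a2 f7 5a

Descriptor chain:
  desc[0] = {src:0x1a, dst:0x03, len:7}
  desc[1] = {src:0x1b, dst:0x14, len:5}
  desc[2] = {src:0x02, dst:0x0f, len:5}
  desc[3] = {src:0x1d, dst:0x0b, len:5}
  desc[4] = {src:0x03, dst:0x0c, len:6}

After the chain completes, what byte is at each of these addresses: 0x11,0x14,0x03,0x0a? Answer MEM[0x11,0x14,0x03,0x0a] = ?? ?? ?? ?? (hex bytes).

[0] 0x1a->0x03 len=7 : a9 50 22 d5 a8 a2 f7
[1] 0x1b->0x14 len=5 : 50 22 d5 a8 a2
[2] 0x02->0x0f len=5 : 26 a9 50 22 d5
[3] 0x1d->0x0b len=5 : d5 a8 a2 f7 5a
[4] 0x03->0x0c len=6 : a9 50 22 d5 a8 a2
query mem[0x11]=0xa2, mem[0x14]=0x50, mem[0x03]=0xa9, mem[0x0a]=0xed

MEM[0x11,0x14,0x03,0x0a] = a2 50 a9 ed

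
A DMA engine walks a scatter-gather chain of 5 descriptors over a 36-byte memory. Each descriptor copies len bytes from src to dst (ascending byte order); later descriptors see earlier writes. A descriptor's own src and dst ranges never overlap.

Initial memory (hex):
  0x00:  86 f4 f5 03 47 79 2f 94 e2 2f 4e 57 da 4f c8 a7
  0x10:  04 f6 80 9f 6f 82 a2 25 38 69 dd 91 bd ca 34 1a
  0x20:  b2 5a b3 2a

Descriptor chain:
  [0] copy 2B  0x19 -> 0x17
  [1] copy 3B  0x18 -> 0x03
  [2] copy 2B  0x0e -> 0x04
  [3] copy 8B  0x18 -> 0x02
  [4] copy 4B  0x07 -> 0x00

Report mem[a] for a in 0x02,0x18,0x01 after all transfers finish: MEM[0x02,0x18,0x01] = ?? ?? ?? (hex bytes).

  after D0: wrote 2B at 0x17 = 69dd
  after D1: wrote 3B at 0x03 = dd69dd
  after D2: wrote 2B at 0x04 = c8a7
  after D3: wrote 8B at 0x02 = dd69dd91bdca341a
  after D4: wrote 4B at 0x00 = ca341a4e
query mem[0x02]=0x1a, mem[0x18]=0xdd, mem[0x01]=0x34

MEM[0x02,0x18,0x01] = 1a dd 34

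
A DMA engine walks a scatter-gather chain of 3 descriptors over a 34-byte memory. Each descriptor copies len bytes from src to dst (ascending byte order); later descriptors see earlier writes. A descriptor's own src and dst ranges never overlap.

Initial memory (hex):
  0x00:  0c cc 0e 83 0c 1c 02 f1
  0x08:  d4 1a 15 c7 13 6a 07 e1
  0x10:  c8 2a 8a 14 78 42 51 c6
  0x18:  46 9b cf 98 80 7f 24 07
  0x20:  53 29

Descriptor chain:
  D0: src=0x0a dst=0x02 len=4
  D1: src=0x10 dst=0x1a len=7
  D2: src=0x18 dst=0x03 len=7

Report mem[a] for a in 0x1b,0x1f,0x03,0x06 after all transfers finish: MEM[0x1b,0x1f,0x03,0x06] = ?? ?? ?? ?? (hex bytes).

#0 dst[0x02+4] := {0x15,0xc7,0x13,0x6a}
#1 dst[0x1a+7] := {0xc8,0x2a,0x8a,0x14,0x78,0x42,0x51}
#2 dst[0x03+7] := {0x46,0x9b,0xc8,0x2a,0x8a,0x14,0x78}
query mem[0x1b]=0x2a, mem[0x1f]=0x42, mem[0x03]=0x46, mem[0x06]=0x2a

MEM[0x1b,0x1f,0x03,0x06] = 2a 42 46 2a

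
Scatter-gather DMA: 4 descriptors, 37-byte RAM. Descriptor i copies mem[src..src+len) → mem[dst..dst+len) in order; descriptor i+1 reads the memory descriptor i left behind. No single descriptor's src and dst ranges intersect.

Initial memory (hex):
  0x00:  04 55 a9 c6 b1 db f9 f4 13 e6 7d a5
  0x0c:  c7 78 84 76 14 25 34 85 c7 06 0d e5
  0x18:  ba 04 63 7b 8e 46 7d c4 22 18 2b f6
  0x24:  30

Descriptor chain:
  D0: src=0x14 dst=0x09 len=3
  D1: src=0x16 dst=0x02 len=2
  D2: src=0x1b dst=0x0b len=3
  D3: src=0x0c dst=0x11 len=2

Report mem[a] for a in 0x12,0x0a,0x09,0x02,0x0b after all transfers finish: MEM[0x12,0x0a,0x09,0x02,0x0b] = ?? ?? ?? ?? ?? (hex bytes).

D0: mem[0x09..0x0b] <- [c7 06 0d]
D1: mem[0x02..0x03] <- [0d e5]
D2: mem[0x0b..0x0d] <- [7b 8e 46]
D3: mem[0x11..0x12] <- [8e 46]
query mem[0x12]=0x46, mem[0x0a]=0x06, mem[0x09]=0xc7, mem[0x02]=0x0d, mem[0x0b]=0x7b

MEM[0x12,0x0a,0x09,0x02,0x0b] = 46 06 c7 0d 7b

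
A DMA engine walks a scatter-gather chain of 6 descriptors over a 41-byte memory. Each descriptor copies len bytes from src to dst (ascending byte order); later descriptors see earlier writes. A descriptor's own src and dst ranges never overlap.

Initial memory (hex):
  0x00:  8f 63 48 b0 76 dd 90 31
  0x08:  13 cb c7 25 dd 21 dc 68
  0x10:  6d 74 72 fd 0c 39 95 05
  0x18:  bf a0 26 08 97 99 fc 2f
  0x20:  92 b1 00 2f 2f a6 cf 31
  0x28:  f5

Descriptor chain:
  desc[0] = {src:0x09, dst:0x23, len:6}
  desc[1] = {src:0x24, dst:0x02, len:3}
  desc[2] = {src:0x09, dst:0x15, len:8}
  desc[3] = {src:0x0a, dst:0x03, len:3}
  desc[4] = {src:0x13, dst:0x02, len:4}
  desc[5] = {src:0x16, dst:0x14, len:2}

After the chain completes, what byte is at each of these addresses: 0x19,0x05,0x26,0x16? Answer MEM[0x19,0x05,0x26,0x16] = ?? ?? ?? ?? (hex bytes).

  after D0: wrote 6B at 0x23 = cbc725dd21dc
  after D1: wrote 3B at 0x02 = c725dd
  after D2: wrote 8B at 0x15 = cbc725dd21dc686d
  after D3: wrote 3B at 0x03 = c725dd
  after D4: wrote 4B at 0x02 = fd0ccbc7
  after D5: wrote 2B at 0x14 = c725
query mem[0x19]=0x21, mem[0x05]=0xc7, mem[0x26]=0xdd, mem[0x16]=0xc7

MEM[0x19,0x05,0x26,0x16] = 21 c7 dd c7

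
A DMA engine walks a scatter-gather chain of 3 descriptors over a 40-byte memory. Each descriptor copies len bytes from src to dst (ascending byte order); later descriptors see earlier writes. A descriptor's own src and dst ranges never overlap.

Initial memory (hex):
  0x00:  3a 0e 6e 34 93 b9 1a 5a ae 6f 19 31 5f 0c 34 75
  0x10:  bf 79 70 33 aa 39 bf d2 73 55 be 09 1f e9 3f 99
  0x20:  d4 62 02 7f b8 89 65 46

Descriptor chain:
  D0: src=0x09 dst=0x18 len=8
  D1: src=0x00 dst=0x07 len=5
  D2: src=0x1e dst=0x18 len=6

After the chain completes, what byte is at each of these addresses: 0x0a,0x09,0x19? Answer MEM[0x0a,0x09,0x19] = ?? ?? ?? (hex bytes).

D0: mem[0x18..0x1f] <- [6f 19 31 5f 0c 34 75 bf]
D1: mem[0x07..0x0b] <- [3a 0e 6e 34 93]
D2: mem[0x18..0x1d] <- [75 bf d4 62 02 7f]
query mem[0x0a]=0x34, mem[0x09]=0x6e, mem[0x19]=0xbf

MEM[0x0a,0x09,0x19] = 34 6e bf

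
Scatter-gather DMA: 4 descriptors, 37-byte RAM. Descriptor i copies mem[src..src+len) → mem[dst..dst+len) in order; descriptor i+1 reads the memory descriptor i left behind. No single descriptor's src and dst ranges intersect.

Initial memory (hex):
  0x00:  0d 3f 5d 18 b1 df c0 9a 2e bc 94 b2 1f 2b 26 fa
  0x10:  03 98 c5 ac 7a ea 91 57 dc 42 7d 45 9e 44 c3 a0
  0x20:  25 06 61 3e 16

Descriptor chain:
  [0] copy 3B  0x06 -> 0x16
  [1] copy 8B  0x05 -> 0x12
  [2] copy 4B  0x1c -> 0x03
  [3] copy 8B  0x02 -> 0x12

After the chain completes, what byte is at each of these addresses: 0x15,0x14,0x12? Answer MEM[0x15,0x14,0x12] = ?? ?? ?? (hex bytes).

#0 dst[0x16+3] := {0xc0,0x9a,0x2e}
#1 dst[0x12+8] := {0xdf,0xc0,0x9a,0x2e,0xbc,0x94,0xb2,0x1f}
#2 dst[0x03+4] := {0x9e,0x44,0xc3,0xa0}
#3 dst[0x12+8] := {0x5d,0x9e,0x44,0xc3,0xa0,0x9a,0x2e,0xbc}
query mem[0x15]=0xc3, mem[0x14]=0x44, mem[0x12]=0x5d

MEM[0x15,0x14,0x12] = c3 44 5d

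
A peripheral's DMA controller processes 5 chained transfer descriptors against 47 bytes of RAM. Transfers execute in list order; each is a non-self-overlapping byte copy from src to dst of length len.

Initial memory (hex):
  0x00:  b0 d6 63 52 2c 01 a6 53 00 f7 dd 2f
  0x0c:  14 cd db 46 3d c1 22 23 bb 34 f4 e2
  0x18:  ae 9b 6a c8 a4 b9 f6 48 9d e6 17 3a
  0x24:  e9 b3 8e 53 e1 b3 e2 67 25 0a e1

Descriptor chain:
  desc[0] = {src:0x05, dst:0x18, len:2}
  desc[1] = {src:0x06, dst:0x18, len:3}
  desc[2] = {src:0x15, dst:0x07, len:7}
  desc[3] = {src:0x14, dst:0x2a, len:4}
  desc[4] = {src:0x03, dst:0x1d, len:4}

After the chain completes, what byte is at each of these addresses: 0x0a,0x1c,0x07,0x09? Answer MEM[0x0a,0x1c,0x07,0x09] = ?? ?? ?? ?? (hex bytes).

MEM[0x0a,0x1c,0x07,0x09] = a6 a4 34 e2

#0 dst[0x18+2] := {0x01,0xa6}
#1 dst[0x18+3] := {0xa6,0x53,0x00}
#2 dst[0x07+7] := {0x34,0xf4,0xe2,0xa6,0x53,0x00,0xc8}
#3 dst[0x2a+4] := {0xbb,0x34,0xf4,0xe2}
#4 dst[0x1d+4] := {0x52,0x2c,0x01,0xa6}
query mem[0x0a]=0xa6, mem[0x1c]=0xa4, mem[0x07]=0x34, mem[0x09]=0xe2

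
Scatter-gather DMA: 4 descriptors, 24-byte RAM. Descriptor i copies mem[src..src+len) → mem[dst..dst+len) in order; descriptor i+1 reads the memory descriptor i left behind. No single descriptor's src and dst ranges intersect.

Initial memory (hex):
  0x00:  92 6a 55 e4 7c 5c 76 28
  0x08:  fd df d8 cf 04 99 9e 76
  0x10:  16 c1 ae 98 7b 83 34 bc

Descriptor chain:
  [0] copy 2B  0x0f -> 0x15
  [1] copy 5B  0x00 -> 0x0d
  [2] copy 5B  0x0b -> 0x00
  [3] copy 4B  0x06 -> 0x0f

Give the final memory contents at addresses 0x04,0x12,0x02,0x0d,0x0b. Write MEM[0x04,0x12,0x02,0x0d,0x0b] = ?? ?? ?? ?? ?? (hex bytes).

MEM[0x04,0x12,0x02,0x0d,0x0b] = 55 df 92 92 cf

#0 dst[0x15+2] := {0x76,0x16}
#1 dst[0x0d+5] := {0x92,0x6a,0x55,0xe4,0x7c}
#2 dst[0x00+5] := {0xcf,0x04,0x92,0x6a,0x55}
#3 dst[0x0f+4] := {0x76,0x28,0xfd,0xdf}
query mem[0x04]=0x55, mem[0x12]=0xdf, mem[0x02]=0x92, mem[0x0d]=0x92, mem[0x0b]=0xcf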